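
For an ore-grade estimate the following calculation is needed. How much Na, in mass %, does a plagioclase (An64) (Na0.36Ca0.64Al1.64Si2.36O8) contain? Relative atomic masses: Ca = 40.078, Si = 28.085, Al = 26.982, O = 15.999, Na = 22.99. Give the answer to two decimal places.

M(Na0.36Ca0.64Al1.64Si2.36O8) = 272.449 g/mol.
Na contributes 0.36 × 22.99 = 8.276 g per mole.
8.276/272.449 = 0.0304 → 3.04%.

3.04 mass %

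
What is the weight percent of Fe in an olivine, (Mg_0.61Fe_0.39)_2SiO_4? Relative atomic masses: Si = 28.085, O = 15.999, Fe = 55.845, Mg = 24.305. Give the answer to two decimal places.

Molar mass of (Mg_0.61Fe_0.39)_2SiO_4: 1.22*24.305 + 0.78*55.845 + 1*28.085 + 4*15.999 = 165.292 g/mol.
Mass of Fe per formula unit: 0.78 × 55.845 = 43.559 g.
Weight fraction Fe = 43.559 / 165.292 = 0.2635.

26.35 wt%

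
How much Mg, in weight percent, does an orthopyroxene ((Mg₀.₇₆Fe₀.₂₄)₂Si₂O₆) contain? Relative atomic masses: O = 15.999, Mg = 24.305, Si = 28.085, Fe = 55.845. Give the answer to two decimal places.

17.11 weight percent

Molar mass of (Mg₀.₇₆Fe₀.₂₄)₂Si₂O₆: 1.52·24.305 + 0.48·55.845 + 2·28.085 + 6·15.999 = 215.913 g/mol.
Mass of Mg per formula unit: 1.52 × 24.305 = 36.944 g.
Weight fraction Mg = 36.944 / 215.913 = 0.1711.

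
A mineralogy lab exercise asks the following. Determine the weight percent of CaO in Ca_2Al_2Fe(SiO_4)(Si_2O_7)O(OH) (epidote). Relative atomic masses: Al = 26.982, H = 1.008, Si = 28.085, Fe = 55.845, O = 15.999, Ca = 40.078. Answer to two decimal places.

23.21 wt%

M(Ca_2Al_2Fe(SiO_4)(Si_2O_7)O(OH)) = 483.215 g/mol; M(CaO) = 56.077 g/mol.
Moles CaO per formula unit = 2 Ca ÷ 1 = 2.0000.
CaO fraction = (2.0000 × 56.077) / 483.215 = 112.154/483.215 = 0.2321.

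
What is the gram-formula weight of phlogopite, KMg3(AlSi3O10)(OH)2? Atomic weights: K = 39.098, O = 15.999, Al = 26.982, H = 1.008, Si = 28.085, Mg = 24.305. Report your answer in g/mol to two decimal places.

K: 1 × 39.098 = 39.0980
Mg: 3 × 24.305 = 72.9150
Al: 1 × 26.982 = 26.9820
Si: 3 × 28.085 = 84.2550
O: 12 × 15.999 = 191.9880
H: 2 × 1.008 = 2.0160
Summing the contributions gives the formula mass.

417.25 g/mol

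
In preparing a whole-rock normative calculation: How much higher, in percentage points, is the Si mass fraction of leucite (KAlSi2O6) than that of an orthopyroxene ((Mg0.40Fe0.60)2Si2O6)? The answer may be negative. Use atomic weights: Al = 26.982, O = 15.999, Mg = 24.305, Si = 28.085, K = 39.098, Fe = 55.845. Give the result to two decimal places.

Si in KAlSi2O6: molar mass 218.244 g/mol; 2×28.085 = 56.170 g → 25.74 wt%.
Si in (Mg0.40Fe0.60)2Si2O6: molar mass 238.622 g/mol; 2×28.085 = 56.170 g → 23.54 wt%.
Difference = 25.74 − 23.54 = 2.20 percentage points.

2.20 percentage points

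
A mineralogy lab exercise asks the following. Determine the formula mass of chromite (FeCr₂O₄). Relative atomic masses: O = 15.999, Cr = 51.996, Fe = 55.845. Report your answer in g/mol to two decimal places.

223.83 g/mol

Fe: 1 × 55.845 = 55.8450
Cr: 2 × 51.996 = 103.9920
O: 4 × 15.999 = 63.9960
Summing the contributions gives the formula mass.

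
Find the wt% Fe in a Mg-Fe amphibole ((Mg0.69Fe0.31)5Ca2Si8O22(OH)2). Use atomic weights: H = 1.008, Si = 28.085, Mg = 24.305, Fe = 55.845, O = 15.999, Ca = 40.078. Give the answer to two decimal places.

Formula mass = 3.45*24.305 + 1.55*55.845 + 2*40.078 + 8*28.085 + 24*15.999 + 2*1.008 = 861.240 g/mol, of which 86.560 g is Fe.
So Fe makes up 86.560/861.240 = 0.1005 of the mass, i.e. 10.05%.

10.05 weight percent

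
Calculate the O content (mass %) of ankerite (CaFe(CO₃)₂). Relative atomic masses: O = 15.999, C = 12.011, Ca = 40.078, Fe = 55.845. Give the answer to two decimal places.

Formula mass = 1*40.078 + 1*55.845 + 2*12.011 + 6*15.999 = 215.939 g/mol, of which 95.994 g is O.
So O makes up 95.994/215.939 = 0.4445 of the mass, i.e. 44.45%.

44.45 mass %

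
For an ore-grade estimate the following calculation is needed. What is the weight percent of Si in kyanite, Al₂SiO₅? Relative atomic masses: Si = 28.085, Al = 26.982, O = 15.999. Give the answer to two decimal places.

17.33 weight percent

Molar mass of Al₂SiO₅: 2×26.982 + 1×28.085 + 5×15.999 = 162.044 g/mol.
Mass of Si per formula unit: 1 × 28.085 = 28.085 g.
Weight fraction Si = 28.085 / 162.044 = 0.1733.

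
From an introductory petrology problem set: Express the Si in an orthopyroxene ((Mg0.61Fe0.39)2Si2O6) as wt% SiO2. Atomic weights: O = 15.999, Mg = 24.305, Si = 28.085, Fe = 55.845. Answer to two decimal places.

53.32 wt%

Molar mass of (Mg0.61Fe0.39)2Si2O6 = 1.22*24.305 + 0.78*55.845 + 2*28.085 + 6*15.999 = 225.375 g/mol.
Each formula unit contains 2 Si, equivalent to 2/1 = 2.0000 mol SiO2.
M(SiO2) = 1×28.085 + 2×15.999 = 60.083 g/mol.
Mass of SiO2 per formula unit = 2.0000 × 60.083 = 120.166 g.
SiO2 wt% = 120.166 / 225.375 × 100 = 53.32%.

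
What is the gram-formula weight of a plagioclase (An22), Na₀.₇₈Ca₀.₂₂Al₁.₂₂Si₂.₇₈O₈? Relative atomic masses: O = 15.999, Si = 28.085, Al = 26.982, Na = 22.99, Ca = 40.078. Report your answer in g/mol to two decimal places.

265.74 g/mol

The formula mass is the sum 0.78·22.99 + 0.22·40.078 + 1.22·26.982 + 2.78·28.085 + 8·15.999.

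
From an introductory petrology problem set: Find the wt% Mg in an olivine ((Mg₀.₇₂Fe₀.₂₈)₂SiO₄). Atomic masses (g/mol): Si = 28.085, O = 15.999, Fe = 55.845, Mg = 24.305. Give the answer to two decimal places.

22.10 weight percent

M((Mg₀.₇₂Fe₀.₂₈)₂SiO₄) = 158.353 g/mol.
Mg contributes 1.44 × 24.305 = 34.999 g per mole.
34.999/158.353 = 0.2210 → 22.10%.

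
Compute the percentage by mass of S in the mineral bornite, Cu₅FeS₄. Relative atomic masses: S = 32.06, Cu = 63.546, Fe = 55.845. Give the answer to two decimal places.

Formula mass = 5×63.546 + 1×55.845 + 4×32.06 = 501.815 g/mol, of which 128.240 g is S.
So S makes up 128.240/501.815 = 0.2556 of the mass, i.e. 25.56%.

25.56 mass %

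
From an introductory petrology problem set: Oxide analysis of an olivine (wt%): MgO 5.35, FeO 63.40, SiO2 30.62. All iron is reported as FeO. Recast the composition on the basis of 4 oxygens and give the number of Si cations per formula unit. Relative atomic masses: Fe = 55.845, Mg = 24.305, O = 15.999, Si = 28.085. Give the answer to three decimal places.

1.002 Si apfu

5.35 wt% MgO ÷ 40.304 g/mol = 0.13274 mol, giving 0.13274 Mg and 0.13274 O.
63.40 wt% FeO ÷ 71.844 g/mol = 0.88247 mol, giving 0.88247 Fe and 0.88247 O.
30.62 wt% SiO2 ÷ 60.083 g/mol = 0.50963 mol, giving 0.50963 Si and 1.01926 O.
Oxygen sums to 2.03447; scaling by 4/2.03447 = 1.96611 puts the formula on 4 O.
Si: 0.50963 × 1.96611 = 1.002 atoms per formula unit.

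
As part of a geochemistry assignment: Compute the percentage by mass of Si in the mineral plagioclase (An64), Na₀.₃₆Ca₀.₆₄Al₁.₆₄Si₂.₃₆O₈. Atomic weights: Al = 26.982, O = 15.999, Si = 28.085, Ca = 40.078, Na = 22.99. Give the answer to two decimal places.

24.33 wt%

M(Na₀.₃₆Ca₀.₆₄Al₁.₆₄Si₂.₃₆O₈) = 272.449 g/mol.
Si contributes 2.36 × 28.085 = 66.281 g per mole.
66.281/272.449 = 0.2433 → 24.33%.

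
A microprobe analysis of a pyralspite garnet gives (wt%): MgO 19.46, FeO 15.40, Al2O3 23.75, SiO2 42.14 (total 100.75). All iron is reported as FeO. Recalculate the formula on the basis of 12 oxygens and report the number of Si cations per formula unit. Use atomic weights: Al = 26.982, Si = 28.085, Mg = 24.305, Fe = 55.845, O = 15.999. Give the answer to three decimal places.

3.007 Si apfu

19.46 wt% MgO ÷ 40.304 g/mol = 0.48283 mol, giving 0.48283 Mg and 0.48283 O.
15.40 wt% FeO ÷ 71.844 g/mol = 0.21435 mol, giving 0.21435 Fe and 0.21435 O.
23.75 wt% Al2O3 ÷ 101.961 g/mol = 0.23293 mol, giving 0.46586 Al and 0.69879 O.
42.14 wt% SiO2 ÷ 60.083 g/mol = 0.70136 mol, giving 0.70136 Si and 1.40272 O.
Oxygen sums to 2.79869; scaling by 12/2.79869 = 4.28772 puts the formula on 12 O.
Si: 0.70136 × 4.28772 = 3.007 atoms per formula unit.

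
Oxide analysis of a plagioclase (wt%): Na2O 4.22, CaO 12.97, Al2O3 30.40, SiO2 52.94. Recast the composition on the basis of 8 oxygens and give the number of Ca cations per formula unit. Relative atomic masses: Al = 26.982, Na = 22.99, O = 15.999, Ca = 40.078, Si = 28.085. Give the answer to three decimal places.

0.626 Ca apfu

4.22 wt% Na2O ÷ 61.979 g/mol = 0.06809 mol, giving 0.13618 Na and 0.06809 O.
12.97 wt% CaO ÷ 56.077 g/mol = 0.23129 mol, giving 0.23129 Ca and 0.23129 O.
30.40 wt% Al2O3 ÷ 101.961 g/mol = 0.29815 mol, giving 0.59630 Al and 0.89445 O.
52.94 wt% SiO2 ÷ 60.083 g/mol = 0.88111 mol, giving 0.88111 Si and 1.76222 O.
Oxygen sums to 2.95605; scaling by 8/2.95605 = 2.70631 puts the formula on 8 O.
Ca: 0.23129 × 2.70631 = 0.626 atoms per formula unit.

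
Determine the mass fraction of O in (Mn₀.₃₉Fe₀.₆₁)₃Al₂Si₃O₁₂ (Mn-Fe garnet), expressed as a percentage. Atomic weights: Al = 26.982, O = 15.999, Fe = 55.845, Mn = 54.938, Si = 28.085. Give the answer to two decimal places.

38.65 weight percent

M((Mn₀.₃₉Fe₀.₆₁)₃Al₂Si₃O₁₂) = 496.681 g/mol.
O contributes 12 × 15.999 = 191.988 g per mole.
191.988/496.681 = 0.3865 → 38.65%.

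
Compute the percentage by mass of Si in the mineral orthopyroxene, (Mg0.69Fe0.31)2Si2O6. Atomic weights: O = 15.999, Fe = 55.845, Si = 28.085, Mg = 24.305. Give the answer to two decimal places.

25.49 mass %

M((Mg0.69Fe0.31)2Si2O6) = 220.329 g/mol.
Si contributes 2 × 28.085 = 56.170 g per mole.
56.170/220.329 = 0.2549 → 25.49%.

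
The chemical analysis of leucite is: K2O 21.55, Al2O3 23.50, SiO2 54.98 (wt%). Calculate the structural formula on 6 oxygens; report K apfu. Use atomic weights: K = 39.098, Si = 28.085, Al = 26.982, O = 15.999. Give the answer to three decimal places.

0.998 K apfu

21.55 wt% K2O ÷ 94.195 g/mol = 0.22878 mol, giving 0.45756 K and 0.22878 O.
23.50 wt% Al2O3 ÷ 101.961 g/mol = 0.23048 mol, giving 0.46096 Al and 0.69144 O.
54.98 wt% SiO2 ÷ 60.083 g/mol = 0.91507 mol, giving 0.91507 Si and 1.83014 O.
Oxygen sums to 2.75036; scaling by 6/2.75036 = 2.18153 puts the formula on 6 O.
K: 0.45756 × 2.18153 = 0.998 atoms per formula unit.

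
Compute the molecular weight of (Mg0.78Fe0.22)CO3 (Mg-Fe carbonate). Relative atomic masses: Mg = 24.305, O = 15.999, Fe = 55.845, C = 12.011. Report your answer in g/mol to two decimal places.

91.25 g/mol

M = 0.78(24.305) + 0.22(55.845) + 1(12.011) + 3(15.999)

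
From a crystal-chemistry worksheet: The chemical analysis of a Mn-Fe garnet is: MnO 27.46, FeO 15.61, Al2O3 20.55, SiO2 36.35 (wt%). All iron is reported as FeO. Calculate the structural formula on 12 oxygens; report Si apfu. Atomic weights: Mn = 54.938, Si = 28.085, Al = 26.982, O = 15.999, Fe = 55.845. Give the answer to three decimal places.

3.001 Si apfu

27.46 wt% MnO ÷ 70.937 g/mol = 0.38710 mol, giving 0.38710 Mn and 0.38710 O.
15.61 wt% FeO ÷ 71.844 g/mol = 0.21728 mol, giving 0.21728 Fe and 0.21728 O.
20.55 wt% Al2O3 ÷ 101.961 g/mol = 0.20155 mol, giving 0.40310 Al and 0.60465 O.
36.35 wt% SiO2 ÷ 60.083 g/mol = 0.60500 mol, giving 0.60500 Si and 1.21000 O.
Oxygen sums to 2.41903; scaling by 12/2.41903 = 4.96067 puts the formula on 12 O.
Si: 0.60500 × 4.96067 = 3.001 atoms per formula unit.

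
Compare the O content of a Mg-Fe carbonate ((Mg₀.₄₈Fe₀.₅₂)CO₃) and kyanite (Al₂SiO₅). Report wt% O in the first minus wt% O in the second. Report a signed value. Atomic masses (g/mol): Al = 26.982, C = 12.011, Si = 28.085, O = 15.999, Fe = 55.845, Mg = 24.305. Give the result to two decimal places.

O in (Mg₀.₄₈Fe₀.₅₂)CO₃: molar mass 100.714 g/mol; 3×15.999 = 47.997 g → 47.66 wt%.
O in Al₂SiO₅: molar mass 162.044 g/mol; 5×15.999 = 79.995 g → 49.37 wt%.
Difference = 47.66 − 49.37 = -1.71 percentage points.

-1.71 percentage points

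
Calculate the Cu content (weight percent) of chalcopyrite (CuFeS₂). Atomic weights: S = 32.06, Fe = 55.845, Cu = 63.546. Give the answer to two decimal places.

34.63 weight percent

Molar mass of CuFeS₂: 1*63.546 + 1*55.845 + 2*32.06 = 183.511 g/mol.
Mass of Cu per formula unit: 1 × 63.546 = 63.546 g.
Weight fraction Cu = 63.546 / 183.511 = 0.3463.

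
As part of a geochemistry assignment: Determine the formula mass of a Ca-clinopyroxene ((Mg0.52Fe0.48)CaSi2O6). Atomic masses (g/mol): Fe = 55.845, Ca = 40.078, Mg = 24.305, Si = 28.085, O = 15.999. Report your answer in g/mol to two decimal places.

M = 0.52(24.305) + 0.48(55.845) + 1(40.078) + 2(28.085) + 6(15.999)

231.69 g/mol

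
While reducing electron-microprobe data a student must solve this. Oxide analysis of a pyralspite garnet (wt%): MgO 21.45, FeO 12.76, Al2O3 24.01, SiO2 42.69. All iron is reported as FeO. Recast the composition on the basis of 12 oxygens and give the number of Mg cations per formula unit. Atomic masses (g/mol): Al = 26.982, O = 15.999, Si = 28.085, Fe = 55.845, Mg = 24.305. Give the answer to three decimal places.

2.251 Mg apfu

MgO (M=40.304): mol = 0.53221; Mg = 0.53221, O = 0.53221.
FeO (M=71.844): mol = 0.17761; Fe = 0.17761, O = 0.17761.
Al2O3 (M=101.961): mol = 0.23548; Al = 0.47096, O = 0.70644.
SiO2 (M=60.083): mol = 0.71052; Si = 0.71052, O = 1.42104.
ΣO = 2.83730; factor = 12/ΣO = 4.22937.
Mg apfu = 0.53221 × 4.22937 = 2.251.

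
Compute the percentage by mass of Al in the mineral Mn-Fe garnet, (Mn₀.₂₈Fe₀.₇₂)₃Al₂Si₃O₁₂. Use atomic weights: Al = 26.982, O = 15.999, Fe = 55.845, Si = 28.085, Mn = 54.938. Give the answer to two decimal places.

10.86 wt%

Molar mass of (Mn₀.₂₈Fe₀.₇₂)₃Al₂Si₃O₁₂: 0.84·54.938 + 2.16·55.845 + 2·26.982 + 3·28.085 + 12·15.999 = 496.980 g/mol.
Mass of Al per formula unit: 2 × 26.982 = 53.964 g.
Weight fraction Al = 53.964 / 496.980 = 0.1086.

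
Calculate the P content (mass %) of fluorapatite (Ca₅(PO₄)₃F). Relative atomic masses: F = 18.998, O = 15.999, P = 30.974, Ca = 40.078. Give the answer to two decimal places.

18.43 mass %

Molar mass of Ca₅(PO₄)₃F: 5*40.078 + 3*30.974 + 12*15.999 + 1*18.998 = 504.298 g/mol.
Mass of P per formula unit: 3 × 30.974 = 92.922 g.
Weight fraction P = 92.922 / 504.298 = 0.1843.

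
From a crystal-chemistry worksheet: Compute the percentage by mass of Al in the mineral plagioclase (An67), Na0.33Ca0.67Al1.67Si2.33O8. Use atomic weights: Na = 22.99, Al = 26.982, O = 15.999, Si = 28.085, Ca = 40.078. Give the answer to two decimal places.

16.51 weight percent

Formula mass = 0.33×22.99 + 0.67×40.078 + 1.67×26.982 + 2.33×28.085 + 8×15.999 = 272.929 g/mol, of which 45.060 g is Al.
So Al makes up 45.060/272.929 = 0.1651 of the mass, i.e. 16.51%.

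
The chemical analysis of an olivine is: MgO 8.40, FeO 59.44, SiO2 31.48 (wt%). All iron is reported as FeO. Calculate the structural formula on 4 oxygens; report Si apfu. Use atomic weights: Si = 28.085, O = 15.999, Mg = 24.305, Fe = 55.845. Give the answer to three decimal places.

8.40 wt% MgO ÷ 40.304 g/mol = 0.20842 mol, giving 0.20842 Mg and 0.20842 O.
59.44 wt% FeO ÷ 71.844 g/mol = 0.82735 mol, giving 0.82735 Fe and 0.82735 O.
31.48 wt% SiO2 ÷ 60.083 g/mol = 0.52394 mol, giving 0.52394 Si and 1.04788 O.
Oxygen sums to 2.08365; scaling by 4/2.08365 = 1.91971 puts the formula on 4 O.
Si: 0.52394 × 1.91971 = 1.006 atoms per formula unit.

1.006 Si apfu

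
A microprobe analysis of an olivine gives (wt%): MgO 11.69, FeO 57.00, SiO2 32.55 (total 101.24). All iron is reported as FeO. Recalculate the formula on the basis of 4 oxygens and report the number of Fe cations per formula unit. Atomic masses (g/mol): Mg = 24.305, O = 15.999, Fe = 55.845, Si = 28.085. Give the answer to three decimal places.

11.69 wt% MgO ÷ 40.304 g/mol = 0.29005 mol, giving 0.29005 Mg and 0.29005 O.
57.00 wt% FeO ÷ 71.844 g/mol = 0.79339 mol, giving 0.79339 Fe and 0.79339 O.
32.55 wt% SiO2 ÷ 60.083 g/mol = 0.54175 mol, giving 0.54175 Si and 1.08350 O.
Oxygen sums to 2.16694; scaling by 4/2.16694 = 1.84592 puts the formula on 4 O.
Fe: 0.79339 × 1.84592 = 1.465 atoms per formula unit.

1.465 Fe apfu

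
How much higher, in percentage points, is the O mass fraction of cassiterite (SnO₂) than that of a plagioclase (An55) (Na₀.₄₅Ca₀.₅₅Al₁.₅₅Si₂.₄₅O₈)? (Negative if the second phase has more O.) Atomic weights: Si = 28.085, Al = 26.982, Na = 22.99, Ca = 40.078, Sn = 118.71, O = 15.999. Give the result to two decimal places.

First mineral: 31.998 g O in 150.708 g formula = 21.23 wt% O.
Second mineral: 127.992 g O in 271.011 g formula = 47.23 wt% O.
21.23% − 47.23% gives a difference of -26.00 percentage points.

-26.00 percentage points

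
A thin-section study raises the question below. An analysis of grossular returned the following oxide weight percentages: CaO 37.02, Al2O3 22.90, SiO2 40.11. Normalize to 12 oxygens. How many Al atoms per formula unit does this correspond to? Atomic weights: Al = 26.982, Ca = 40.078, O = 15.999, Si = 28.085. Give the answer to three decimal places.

CaO: 37.02/56.077 = 0.66016 mol → 0.66016 mol Ca, 0.66016 mol O.
Al2O3: 22.90/101.961 = 0.22460 mol → 0.44920 mol Al, 0.67380 mol O.
SiO2: 40.11/60.083 = 0.66758 mol → 0.66758 mol Si, 1.33516 mol O.
Total oxygen = 2.66912 mol. Normalization factor = 12/2.66912 = 4.49586.
Al per 12 O = 0.44920 × 4.49586 = 2.020.

2.020 Al apfu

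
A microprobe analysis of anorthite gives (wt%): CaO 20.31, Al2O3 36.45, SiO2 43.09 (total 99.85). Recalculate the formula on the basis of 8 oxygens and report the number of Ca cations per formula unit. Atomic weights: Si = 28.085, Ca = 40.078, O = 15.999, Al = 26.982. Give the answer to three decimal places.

1.010 Ca apfu

CaO (M=56.077): mol = 0.36218; Ca = 0.36218, O = 0.36218.
Al2O3 (M=101.961): mol = 0.35749; Al = 0.71498, O = 1.07247.
SiO2 (M=60.083): mol = 0.71717; Si = 0.71717, O = 1.43434.
ΣO = 2.86899; factor = 8/ΣO = 2.78844.
Ca apfu = 0.36218 × 2.78844 = 1.010.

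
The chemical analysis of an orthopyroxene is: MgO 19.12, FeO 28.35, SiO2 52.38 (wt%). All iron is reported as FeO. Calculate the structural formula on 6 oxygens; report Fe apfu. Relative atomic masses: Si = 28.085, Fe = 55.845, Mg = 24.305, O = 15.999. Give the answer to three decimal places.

0.906 Fe apfu

19.12 wt% MgO ÷ 40.304 g/mol = 0.47439 mol, giving 0.47439 Mg and 0.47439 O.
28.35 wt% FeO ÷ 71.844 g/mol = 0.39460 mol, giving 0.39460 Fe and 0.39460 O.
52.38 wt% SiO2 ÷ 60.083 g/mol = 0.87179 mol, giving 0.87179 Si and 1.74358 O.
Oxygen sums to 2.61257; scaling by 6/2.61257 = 2.29659 puts the formula on 6 O.
Fe: 0.39460 × 2.29659 = 0.906 atoms per formula unit.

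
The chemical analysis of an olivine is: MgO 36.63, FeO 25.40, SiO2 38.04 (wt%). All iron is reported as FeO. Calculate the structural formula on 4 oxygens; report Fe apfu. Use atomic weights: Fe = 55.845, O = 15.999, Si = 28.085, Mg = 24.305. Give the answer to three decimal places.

MgO (M=40.304): mol = 0.90884; Mg = 0.90884, O = 0.90884.
FeO (M=71.844): mol = 0.35354; Fe = 0.35354, O = 0.35354.
SiO2 (M=60.083): mol = 0.63312; Si = 0.63312, O = 1.26624.
ΣO = 2.52862; factor = 4/ΣO = 1.58189.
Fe apfu = 0.35354 × 1.58189 = 0.559.

0.559 Fe apfu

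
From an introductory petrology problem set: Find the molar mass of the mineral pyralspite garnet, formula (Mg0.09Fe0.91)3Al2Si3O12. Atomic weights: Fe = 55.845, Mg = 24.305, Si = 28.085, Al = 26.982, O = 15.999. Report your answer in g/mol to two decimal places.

M = 0.27·24.305 + 2.73·55.845 + 2·26.982 + 3·28.085 + 12·15.999

489.23 g/mol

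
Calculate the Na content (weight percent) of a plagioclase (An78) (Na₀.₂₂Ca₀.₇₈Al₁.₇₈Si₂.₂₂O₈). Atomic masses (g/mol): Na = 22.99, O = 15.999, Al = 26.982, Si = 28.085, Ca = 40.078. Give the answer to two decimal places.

1.84 weight percent

Formula mass = 0.22×22.99 + 0.78×40.078 + 1.78×26.982 + 2.22×28.085 + 8×15.999 = 274.687 g/mol, of which 5.058 g is Na.
So Na makes up 5.058/274.687 = 0.0184 of the mass, i.e. 1.84%.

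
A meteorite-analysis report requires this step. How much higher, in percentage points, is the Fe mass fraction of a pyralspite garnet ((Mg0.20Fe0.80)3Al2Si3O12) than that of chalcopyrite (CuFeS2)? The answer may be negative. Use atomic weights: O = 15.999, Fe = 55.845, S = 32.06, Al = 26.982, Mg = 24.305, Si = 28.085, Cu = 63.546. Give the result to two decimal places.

M((Mg0.20Fe0.80)3Al2Si3O12) = 478.818 g/mol, so wt% Fe = 134.028/478.818 × 100 = 27.99%.
M(CuFeS2) = 183.511 g/mol, so wt% Fe = 55.845/183.511 × 100 = 30.43%.
27.99 − 30.43 = -2.44 pp.

-2.44 percentage points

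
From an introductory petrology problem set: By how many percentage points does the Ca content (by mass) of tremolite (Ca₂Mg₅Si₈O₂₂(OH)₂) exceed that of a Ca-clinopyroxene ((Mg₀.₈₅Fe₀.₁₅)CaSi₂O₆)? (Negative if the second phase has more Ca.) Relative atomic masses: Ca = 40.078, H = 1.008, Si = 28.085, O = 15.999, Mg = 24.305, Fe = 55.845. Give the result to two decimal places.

First mineral: 80.156 g Ca in 812.353 g formula = 9.87 wt% Ca.
Second mineral: 40.078 g Ca in 221.278 g formula = 18.11 wt% Ca.
9.87% − 18.11% gives a difference of -8.24 percentage points.

-8.24 percentage points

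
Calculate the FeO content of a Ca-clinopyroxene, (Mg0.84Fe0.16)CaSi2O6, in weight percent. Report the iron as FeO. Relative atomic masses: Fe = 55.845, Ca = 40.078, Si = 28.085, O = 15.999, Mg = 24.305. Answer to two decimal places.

Formula mass = 221.593 g/mol.
0.16 Fe → 0.1600 mol FeO per formula unit; M(FeO) = 71.844, so FeO mass = 11.495 g.
11.495/221.593 × 100 = 5.19 wt%.

5.19 wt%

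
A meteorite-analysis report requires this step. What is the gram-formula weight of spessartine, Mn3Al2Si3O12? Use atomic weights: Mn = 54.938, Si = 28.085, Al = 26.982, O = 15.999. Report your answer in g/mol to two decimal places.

495.02 g/mol

M = 3*54.938 + 2*26.982 + 3*28.085 + 12*15.999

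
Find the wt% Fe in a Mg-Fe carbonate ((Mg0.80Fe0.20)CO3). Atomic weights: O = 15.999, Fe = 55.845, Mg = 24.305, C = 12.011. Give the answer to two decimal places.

Formula mass = 0.80×24.305 + 0.20×55.845 + 1×12.011 + 3×15.999 = 90.621 g/mol, of which 11.169 g is Fe.
So Fe makes up 11.169/90.621 = 0.1232 of the mass, i.e. 12.32%.

12.32 mass %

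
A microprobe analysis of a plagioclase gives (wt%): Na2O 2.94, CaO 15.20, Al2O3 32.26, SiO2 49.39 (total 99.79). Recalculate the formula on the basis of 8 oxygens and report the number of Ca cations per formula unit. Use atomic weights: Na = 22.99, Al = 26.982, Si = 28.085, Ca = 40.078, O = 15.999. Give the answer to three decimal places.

0.745 Ca apfu

Na2O (M=61.979): mol = 0.04744; Na = 0.09488, O = 0.04744.
CaO (M=56.077): mol = 0.27106; Ca = 0.27106, O = 0.27106.
Al2O3 (M=101.961): mol = 0.31640; Al = 0.63280, O = 0.94920.
SiO2 (M=60.083): mol = 0.82203; Si = 0.82203, O = 1.64406.
ΣO = 2.91176; factor = 8/ΣO = 2.74748.
Ca apfu = 0.27106 × 2.74748 = 0.745.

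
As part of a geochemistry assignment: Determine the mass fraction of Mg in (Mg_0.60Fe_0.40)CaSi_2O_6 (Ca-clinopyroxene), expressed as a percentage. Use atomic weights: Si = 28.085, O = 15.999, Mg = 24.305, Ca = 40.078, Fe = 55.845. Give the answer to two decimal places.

Molar mass of (Mg_0.60Fe_0.40)CaSi_2O_6: 0.60×24.305 + 0.40×55.845 + 1×40.078 + 2×28.085 + 6×15.999 = 229.163 g/mol.
Mass of Mg per formula unit: 0.60 × 24.305 = 14.583 g.
Weight fraction Mg = 14.583 / 229.163 = 0.0636.

6.36 wt%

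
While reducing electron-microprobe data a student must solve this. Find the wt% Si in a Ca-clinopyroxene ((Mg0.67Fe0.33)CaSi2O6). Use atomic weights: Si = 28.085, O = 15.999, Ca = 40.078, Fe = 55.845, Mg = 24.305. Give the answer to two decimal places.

Molar mass of (Mg0.67Fe0.33)CaSi2O6: 0.67*24.305 + 0.33*55.845 + 1*40.078 + 2*28.085 + 6*15.999 = 226.955 g/mol.
Mass of Si per formula unit: 2 × 28.085 = 56.170 g.
Weight fraction Si = 56.170 / 226.955 = 0.2475.

24.75 wt%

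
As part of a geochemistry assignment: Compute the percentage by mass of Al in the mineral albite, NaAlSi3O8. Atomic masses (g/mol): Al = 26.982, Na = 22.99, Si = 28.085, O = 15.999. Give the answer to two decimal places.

10.29 mass %

Formula mass = 1·22.99 + 1·26.982 + 3·28.085 + 8·15.999 = 262.219 g/mol, of which 26.982 g is Al.
So Al makes up 26.982/262.219 = 0.1029 of the mass, i.e. 10.29%.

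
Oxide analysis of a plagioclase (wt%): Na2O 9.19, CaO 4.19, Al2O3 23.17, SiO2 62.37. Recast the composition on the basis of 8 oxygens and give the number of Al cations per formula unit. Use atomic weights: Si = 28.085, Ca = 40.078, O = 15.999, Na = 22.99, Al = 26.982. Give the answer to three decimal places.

1.220 Al apfu

Na2O (M=61.979): mol = 0.14828; Na = 0.29656, O = 0.14828.
CaO (M=56.077): mol = 0.07472; Ca = 0.07472, O = 0.07472.
Al2O3 (M=101.961): mol = 0.22724; Al = 0.45448, O = 0.68172.
SiO2 (M=60.083): mol = 1.03806; Si = 1.03806, O = 2.07612.
ΣO = 2.98084; factor = 8/ΣO = 2.68381.
Al apfu = 0.45448 × 2.68381 = 1.220.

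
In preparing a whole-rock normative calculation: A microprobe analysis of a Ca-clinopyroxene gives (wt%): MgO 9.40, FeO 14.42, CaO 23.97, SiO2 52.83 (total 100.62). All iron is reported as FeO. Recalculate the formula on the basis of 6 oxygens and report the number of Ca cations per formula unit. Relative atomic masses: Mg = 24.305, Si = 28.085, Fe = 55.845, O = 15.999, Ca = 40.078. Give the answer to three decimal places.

0.979 Ca apfu

9.40 wt% MgO ÷ 40.304 g/mol = 0.23323 mol, giving 0.23323 Mg and 0.23323 O.
14.42 wt% FeO ÷ 71.844 g/mol = 0.20071 mol, giving 0.20071 Fe and 0.20071 O.
23.97 wt% CaO ÷ 56.077 g/mol = 0.42745 mol, giving 0.42745 Ca and 0.42745 O.
52.83 wt% SiO2 ÷ 60.083 g/mol = 0.87928 mol, giving 0.87928 Si and 1.75856 O.
Oxygen sums to 2.61995; scaling by 6/2.61995 = 2.29012 puts the formula on 6 O.
Ca: 0.42745 × 2.29012 = 0.979 atoms per formula unit.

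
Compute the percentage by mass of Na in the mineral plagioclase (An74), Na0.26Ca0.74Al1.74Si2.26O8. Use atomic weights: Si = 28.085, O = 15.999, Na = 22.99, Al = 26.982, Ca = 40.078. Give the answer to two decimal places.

Molar mass of Na0.26Ca0.74Al1.74Si2.26O8: 0.26×22.99 + 0.74×40.078 + 1.74×26.982 + 2.26×28.085 + 8×15.999 = 274.048 g/mol.
Mass of Na per formula unit: 0.26 × 22.99 = 5.977 g.
Weight fraction Na = 5.977 / 274.048 = 0.0218.

2.18 wt%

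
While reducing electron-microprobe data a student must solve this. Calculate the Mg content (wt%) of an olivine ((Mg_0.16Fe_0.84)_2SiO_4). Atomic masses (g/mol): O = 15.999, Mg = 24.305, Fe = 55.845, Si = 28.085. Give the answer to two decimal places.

Molar mass of (Mg_0.16Fe_0.84)_2SiO_4: 0.32×24.305 + 1.68×55.845 + 1×28.085 + 4×15.999 = 193.678 g/mol.
Mass of Mg per formula unit: 0.32 × 24.305 = 7.778 g.
Weight fraction Mg = 7.778 / 193.678 = 0.0402.

4.02 wt%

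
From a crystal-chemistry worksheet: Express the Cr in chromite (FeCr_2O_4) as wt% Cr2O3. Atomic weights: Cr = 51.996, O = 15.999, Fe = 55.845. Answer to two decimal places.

67.90 wt%

Molar mass of FeCr_2O_4 = 1*55.845 + 2*51.996 + 4*15.999 = 223.833 g/mol.
Each formula unit contains 2 Cr, equivalent to 2/2 = 1.0000 mol Cr2O3.
M(Cr2O3) = 2×51.996 + 3×15.999 = 151.989 g/mol.
Mass of Cr2O3 per formula unit = 1.0000 × 151.989 = 151.989 g.
Cr2O3 wt% = 151.989 / 223.833 × 100 = 67.90%.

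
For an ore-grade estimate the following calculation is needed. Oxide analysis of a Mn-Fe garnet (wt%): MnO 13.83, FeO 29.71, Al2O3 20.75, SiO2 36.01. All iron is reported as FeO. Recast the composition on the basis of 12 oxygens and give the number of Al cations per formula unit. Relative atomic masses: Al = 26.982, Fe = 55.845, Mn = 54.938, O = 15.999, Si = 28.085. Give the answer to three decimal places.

2.020 Al apfu

MnO: 13.83/70.937 = 0.19496 mol → 0.19496 mol Mn, 0.19496 mol O.
FeO: 29.71/71.844 = 0.41353 mol → 0.41353 mol Fe, 0.41353 mol O.
Al2O3: 20.75/101.961 = 0.20351 mol → 0.40702 mol Al, 0.61053 mol O.
SiO2: 36.01/60.083 = 0.59934 mol → 0.59934 mol Si, 1.19868 mol O.
Total oxygen = 2.41770 mol. Normalization factor = 12/2.41770 = 4.96339.
Al per 12 O = 0.40702 × 4.96339 = 2.020.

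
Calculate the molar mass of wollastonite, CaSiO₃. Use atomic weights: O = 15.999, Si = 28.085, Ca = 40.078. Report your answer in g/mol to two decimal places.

The formula mass is the sum 1×40.078 + 1×28.085 + 3×15.999.

116.16 g/mol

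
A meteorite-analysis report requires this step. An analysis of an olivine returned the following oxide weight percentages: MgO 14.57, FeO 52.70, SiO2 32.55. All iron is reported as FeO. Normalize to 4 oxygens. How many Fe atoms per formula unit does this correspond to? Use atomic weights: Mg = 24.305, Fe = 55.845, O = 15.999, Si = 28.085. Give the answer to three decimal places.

1.347 Fe apfu

14.57 wt% MgO ÷ 40.304 g/mol = 0.36150 mol, giving 0.36150 Mg and 0.36150 O.
52.70 wt% FeO ÷ 71.844 g/mol = 0.73353 mol, giving 0.73353 Fe and 0.73353 O.
32.55 wt% SiO2 ÷ 60.083 g/mol = 0.54175 mol, giving 0.54175 Si and 1.08350 O.
Oxygen sums to 2.17853; scaling by 4/2.17853 = 1.83610 puts the formula on 4 O.
Fe: 0.73353 × 1.83610 = 1.347 atoms per formula unit.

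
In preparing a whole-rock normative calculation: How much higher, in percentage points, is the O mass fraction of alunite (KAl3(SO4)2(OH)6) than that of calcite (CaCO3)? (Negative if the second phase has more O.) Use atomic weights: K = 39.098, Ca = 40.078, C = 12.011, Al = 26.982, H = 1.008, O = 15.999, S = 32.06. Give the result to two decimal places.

6.12 percentage points

M(KAl3(SO4)2(OH)6) = 414.198 g/mol, so wt% O = 223.986/414.198 × 100 = 54.08%.
M(CaCO3) = 100.086 g/mol, so wt% O = 47.997/100.086 × 100 = 47.96%.
54.08 − 47.96 = 6.12 pp.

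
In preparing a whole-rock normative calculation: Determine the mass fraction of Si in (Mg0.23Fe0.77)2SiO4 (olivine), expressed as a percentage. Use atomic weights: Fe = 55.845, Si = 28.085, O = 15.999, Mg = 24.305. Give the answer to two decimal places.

14.84 weight percent

Formula mass = 0.46·24.305 + 1.54·55.845 + 1·28.085 + 4·15.999 = 189.263 g/mol, of which 28.085 g is Si.
So Si makes up 28.085/189.263 = 0.1484 of the mass, i.e. 14.84%.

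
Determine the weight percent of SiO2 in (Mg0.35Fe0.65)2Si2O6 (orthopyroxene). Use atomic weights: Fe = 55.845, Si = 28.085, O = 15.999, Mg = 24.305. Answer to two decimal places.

Molar mass of (Mg0.35Fe0.65)2Si2O6 = 0.70·24.305 + 1.30·55.845 + 2·28.085 + 6·15.999 = 241.776 g/mol.
Each formula unit contains 2 Si, equivalent to 2/1 = 2.0000 mol SiO2.
M(SiO2) = 1×28.085 + 2×15.999 = 60.083 g/mol.
Mass of SiO2 per formula unit = 2.0000 × 60.083 = 120.166 g.
SiO2 wt% = 120.166 / 241.776 × 100 = 49.70%.

49.70 wt%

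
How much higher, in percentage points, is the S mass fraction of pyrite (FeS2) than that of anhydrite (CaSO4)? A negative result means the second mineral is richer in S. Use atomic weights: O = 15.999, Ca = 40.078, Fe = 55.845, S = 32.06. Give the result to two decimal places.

S in FeS2: molar mass 119.965 g/mol; 2×32.06 = 64.120 g → 53.45 wt%.
S in CaSO4: molar mass 136.134 g/mol; 1×32.06 = 32.060 g → 23.55 wt%.
Difference = 53.45 − 23.55 = 29.90 percentage points.

29.90 percentage points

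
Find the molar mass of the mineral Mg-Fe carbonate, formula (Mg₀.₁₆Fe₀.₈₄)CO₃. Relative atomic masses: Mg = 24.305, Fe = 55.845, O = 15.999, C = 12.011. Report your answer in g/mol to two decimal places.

110.81 g/mol

Mg: 0.16 × 24.305 = 3.8888
Fe: 0.84 × 55.845 = 46.9098
C: 1 × 12.011 = 12.0110
O: 3 × 15.999 = 47.9970
Summing the contributions gives the formula mass.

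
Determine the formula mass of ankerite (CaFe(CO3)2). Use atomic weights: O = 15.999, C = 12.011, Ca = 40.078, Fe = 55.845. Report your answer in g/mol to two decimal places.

Ca: 1 × 40.078 = 40.0780
Fe: 1 × 55.845 = 55.8450
C: 2 × 12.011 = 24.0220
O: 6 × 15.999 = 95.9940
Summing the contributions gives the formula mass.

215.94 g/mol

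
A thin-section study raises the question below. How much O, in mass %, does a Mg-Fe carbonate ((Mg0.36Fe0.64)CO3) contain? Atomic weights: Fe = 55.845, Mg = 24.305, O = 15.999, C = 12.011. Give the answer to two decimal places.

Molar mass of (Mg0.36Fe0.64)CO3: 0.36*24.305 + 0.64*55.845 + 1*12.011 + 3*15.999 = 104.499 g/mol.
Mass of O per formula unit: 3 × 15.999 = 47.997 g.
Weight fraction O = 47.997 / 104.499 = 0.4593.

45.93 mass %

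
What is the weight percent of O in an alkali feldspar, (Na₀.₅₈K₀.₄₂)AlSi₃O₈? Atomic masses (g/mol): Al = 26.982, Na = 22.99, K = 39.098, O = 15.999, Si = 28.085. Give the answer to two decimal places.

47.58 wt%

Molar mass of (Na₀.₅₈K₀.₄₂)AlSi₃O₈: 0.58·22.99 + 0.42·39.098 + 1·26.982 + 3·28.085 + 8·15.999 = 268.984 g/mol.
Mass of O per formula unit: 8 × 15.999 = 127.992 g.
Weight fraction O = 127.992 / 268.984 = 0.4758.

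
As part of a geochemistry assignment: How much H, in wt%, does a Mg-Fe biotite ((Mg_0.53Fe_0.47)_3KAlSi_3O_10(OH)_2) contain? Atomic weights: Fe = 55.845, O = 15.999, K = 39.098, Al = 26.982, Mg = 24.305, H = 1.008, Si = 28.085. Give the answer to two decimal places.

M((Mg_0.53Fe_0.47)_3KAlSi_3O_10(OH)_2) = 461.725 g/mol.
H contributes 2 × 1.008 = 2.016 g per mole.
2.016/461.725 = 0.0044 → 0.44%.

0.44 wt%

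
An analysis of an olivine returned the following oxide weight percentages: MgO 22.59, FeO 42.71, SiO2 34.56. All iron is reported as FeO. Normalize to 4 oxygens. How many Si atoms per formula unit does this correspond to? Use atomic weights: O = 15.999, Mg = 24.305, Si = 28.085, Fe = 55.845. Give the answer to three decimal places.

22.59 wt% MgO ÷ 40.304 g/mol = 0.56049 mol, giving 0.56049 Mg and 0.56049 O.
42.71 wt% FeO ÷ 71.844 g/mol = 0.59448 mol, giving 0.59448 Fe and 0.59448 O.
34.56 wt% SiO2 ÷ 60.083 g/mol = 0.57520 mol, giving 0.57520 Si and 1.15040 O.
Oxygen sums to 2.30537; scaling by 4/2.30537 = 1.73508 puts the formula on 4 O.
Si: 0.57520 × 1.73508 = 0.998 atoms per formula unit.

0.998 Si apfu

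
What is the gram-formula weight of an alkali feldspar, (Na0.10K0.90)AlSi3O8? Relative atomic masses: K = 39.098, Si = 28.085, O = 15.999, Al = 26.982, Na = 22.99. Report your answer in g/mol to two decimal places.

M = 0.10·22.99 + 0.90·39.098 + 1·26.982 + 3·28.085 + 8·15.999

276.72 g/mol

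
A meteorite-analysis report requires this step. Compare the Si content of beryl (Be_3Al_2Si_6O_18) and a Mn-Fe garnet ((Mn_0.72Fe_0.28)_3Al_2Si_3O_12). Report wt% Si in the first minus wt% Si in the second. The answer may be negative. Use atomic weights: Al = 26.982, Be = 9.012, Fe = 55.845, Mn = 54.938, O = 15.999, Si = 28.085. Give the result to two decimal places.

14.36 percentage points

M(Be_3Al_2Si_6O_18) = 537.492 g/mol, so wt% Si = 168.510/537.492 × 100 = 31.35%.
M((Mn_0.72Fe_0.28)_3Al_2Si_3O_12) = 495.783 g/mol, so wt% Si = 84.255/495.783 × 100 = 16.99%.
31.35 − 16.99 = 14.36 pp.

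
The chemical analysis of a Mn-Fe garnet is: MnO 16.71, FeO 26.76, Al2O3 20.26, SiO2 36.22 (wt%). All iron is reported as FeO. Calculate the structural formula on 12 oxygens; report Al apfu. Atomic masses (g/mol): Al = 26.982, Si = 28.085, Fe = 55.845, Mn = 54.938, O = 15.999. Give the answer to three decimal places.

16.71 wt% MnO ÷ 70.937 g/mol = 0.23556 mol, giving 0.23556 Mn and 0.23556 O.
26.76 wt% FeO ÷ 71.844 g/mol = 0.37247 mol, giving 0.37247 Fe and 0.37247 O.
20.26 wt% Al2O3 ÷ 101.961 g/mol = 0.19870 mol, giving 0.39740 Al and 0.59610 O.
36.22 wt% SiO2 ÷ 60.083 g/mol = 0.60283 mol, giving 0.60283 Si and 1.20566 O.
Oxygen sums to 2.40979; scaling by 12/2.40979 = 4.97969 puts the formula on 12 O.
Al: 0.39740 × 4.97969 = 1.979 atoms per formula unit.

1.979 Al apfu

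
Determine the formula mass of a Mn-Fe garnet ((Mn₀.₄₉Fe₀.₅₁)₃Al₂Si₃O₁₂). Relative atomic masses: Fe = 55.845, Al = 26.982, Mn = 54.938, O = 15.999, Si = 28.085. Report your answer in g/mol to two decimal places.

The formula mass is the sum 1.47*54.938 + 1.53*55.845 + 2*26.982 + 3*28.085 + 12*15.999.

496.41 g/mol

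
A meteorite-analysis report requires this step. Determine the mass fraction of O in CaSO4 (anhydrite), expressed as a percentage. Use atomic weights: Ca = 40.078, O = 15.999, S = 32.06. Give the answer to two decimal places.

Formula mass = 1·40.078 + 1·32.06 + 4·15.999 = 136.134 g/mol, of which 63.996 g is O.
So O makes up 63.996/136.134 = 0.4701 of the mass, i.e. 47.01%.

47.01 mass %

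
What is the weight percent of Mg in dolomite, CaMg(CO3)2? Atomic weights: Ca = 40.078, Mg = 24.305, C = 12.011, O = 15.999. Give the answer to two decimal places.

Molar mass of CaMg(CO3)2: 1·40.078 + 1·24.305 + 2·12.011 + 6·15.999 = 184.399 g/mol.
Mass of Mg per formula unit: 1 × 24.305 = 24.305 g.
Weight fraction Mg = 24.305 / 184.399 = 0.1318.

13.18 weight percent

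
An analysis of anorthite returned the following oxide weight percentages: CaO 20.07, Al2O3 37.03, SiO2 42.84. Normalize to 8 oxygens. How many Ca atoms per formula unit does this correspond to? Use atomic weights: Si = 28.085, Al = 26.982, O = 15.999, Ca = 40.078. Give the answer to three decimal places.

0.996 Ca apfu

CaO: 20.07/56.077 = 0.35790 mol → 0.35790 mol Ca, 0.35790 mol O.
Al2O3: 37.03/101.961 = 0.36318 mol → 0.72636 mol Al, 1.08954 mol O.
SiO2: 42.84/60.083 = 0.71301 mol → 0.71301 mol Si, 1.42602 mol O.
Total oxygen = 2.87346 mol. Normalization factor = 8/2.87346 = 2.78410.
Ca per 8 O = 0.35790 × 2.78410 = 0.996.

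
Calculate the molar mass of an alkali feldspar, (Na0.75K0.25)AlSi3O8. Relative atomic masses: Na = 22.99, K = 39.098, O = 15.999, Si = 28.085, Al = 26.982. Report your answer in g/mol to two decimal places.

Na: 0.75 × 22.99 = 17.2425
K: 0.25 × 39.098 = 9.7745
Al: 1 × 26.982 = 26.9820
Si: 3 × 28.085 = 84.2550
O: 8 × 15.999 = 127.9920
Summing the contributions gives the formula mass.

266.25 g/mol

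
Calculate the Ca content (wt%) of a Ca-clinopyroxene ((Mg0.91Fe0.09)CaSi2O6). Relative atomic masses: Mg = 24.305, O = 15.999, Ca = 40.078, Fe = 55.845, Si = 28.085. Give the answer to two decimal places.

18.27 wt%

Formula mass = 0.91*24.305 + 0.09*55.845 + 1*40.078 + 2*28.085 + 6*15.999 = 219.386 g/mol, of which 40.078 g is Ca.
So Ca makes up 40.078/219.386 = 0.1827 of the mass, i.e. 18.27%.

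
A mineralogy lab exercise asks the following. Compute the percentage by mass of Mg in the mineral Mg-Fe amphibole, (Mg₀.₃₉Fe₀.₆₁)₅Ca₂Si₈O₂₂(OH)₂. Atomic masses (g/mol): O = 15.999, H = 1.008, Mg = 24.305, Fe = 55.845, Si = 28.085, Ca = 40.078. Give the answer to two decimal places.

5.22 mass %

Molar mass of (Mg₀.₃₉Fe₀.₆₁)₅Ca₂Si₈O₂₂(OH)₂: 1.95·24.305 + 3.05·55.845 + 2·40.078 + 8·28.085 + 24·15.999 + 2·1.008 = 908.550 g/mol.
Mass of Mg per formula unit: 1.95 × 24.305 = 47.395 g.
Weight fraction Mg = 47.395 / 908.550 = 0.0522.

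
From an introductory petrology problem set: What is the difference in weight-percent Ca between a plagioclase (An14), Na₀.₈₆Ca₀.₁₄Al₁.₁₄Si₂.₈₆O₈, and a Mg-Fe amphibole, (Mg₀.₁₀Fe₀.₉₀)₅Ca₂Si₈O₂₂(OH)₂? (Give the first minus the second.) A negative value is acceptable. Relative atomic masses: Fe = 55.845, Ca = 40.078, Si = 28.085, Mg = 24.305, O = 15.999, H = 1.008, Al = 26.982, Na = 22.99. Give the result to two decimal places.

-6.28 percentage points

First mineral: 5.611 g Ca in 264.457 g formula = 2.12 wt% Ca.
Second mineral: 80.156 g Ca in 954.283 g formula = 8.40 wt% Ca.
2.12% − 8.40% gives a difference of -6.28 percentage points.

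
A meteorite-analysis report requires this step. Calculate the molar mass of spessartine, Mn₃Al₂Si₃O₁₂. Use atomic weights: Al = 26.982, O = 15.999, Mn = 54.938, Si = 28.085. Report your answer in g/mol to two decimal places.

495.02 g/mol

M = 3*54.938 + 2*26.982 + 3*28.085 + 12*15.999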